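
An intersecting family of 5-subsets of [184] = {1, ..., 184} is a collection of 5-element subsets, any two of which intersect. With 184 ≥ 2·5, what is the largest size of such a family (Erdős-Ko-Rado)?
max |F| = C(183, 4) = 45212895

The Erdős-Ko-Rado theorem states: for n ≥ 2k, an intersecting family of k-subsets of an n-element set has size at most C(n − 1, k − 1), with equality for 'star' families {A ⊆ [n] : |A| = k, i ∈ A} (fix an element i). For n = 184, k = 5: C(183, 4) = 45212895.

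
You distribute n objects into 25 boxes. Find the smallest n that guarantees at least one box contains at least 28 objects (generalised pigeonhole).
n = (28 − 1)·25 + 1 = 676

By the generalised pigeonhole principle, to guarantee some box contains ≥ r objects we need more than (r − 1) · k objects total. Threshold: n = (r − 1) · k + 1. With r = 28 and k = 25: n = 27 · 25 + 1 = 675 + 1 = 676. For n = 675 = 27 · 25, we can put exactly 27 objects in every box, avoiding 28 in any single one — so 676 is tight.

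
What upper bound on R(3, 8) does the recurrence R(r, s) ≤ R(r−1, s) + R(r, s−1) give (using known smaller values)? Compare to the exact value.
R(3, 8) ≤ R(2, 8) + R(3, 7) = 8 + 23 = 31; exact value R(3, 8) = 28.

The Erdős–Szekeres recurrence R(r, s) ≤ R(r−1, s) + R(r, s−1) applied to (r, s) = (3, 8) gives
  R(3, 8) ≤ R(2, 8) + R(3, 7) = 8 + 23 = 31.
(Recall R(2, k) = k and R is symmetric.) The recurrence is not tight here (it gives 31, but the exact value is R(3, 8) = 28); the tight upper bound requires a sharper argument than the simple recurrence, combined with a lower-bound construction on K_{27}.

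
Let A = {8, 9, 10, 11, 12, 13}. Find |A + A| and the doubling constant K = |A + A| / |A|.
K = |A + A| / |A| = 11/6

Enumerate A + A = {a + b : a, b ∈ A}. With |A| = 6, there are |A|^2 = 36 ordered sum pairs; collecting distinct values, A + A = {16, 17, 18, 19, 20, 21, 22, 23, 24, 25, 26}, so |A + A| = 11. Thus K = 11/6. Here |A + A| = 2|A| − 1 = 11, the minimum possible — so K = 11/6 is minimal, which holds iff A is an arithmetic progression.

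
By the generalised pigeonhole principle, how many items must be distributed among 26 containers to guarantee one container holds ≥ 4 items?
n = (4 − 1)·26 + 1 = 79

By the generalised pigeonhole principle, to guarantee some box contains ≥ r objects we need more than (r − 1) · k objects total. Threshold: n = (r − 1) · k + 1. With r = 4 and k = 26: n = 3 · 26 + 1 = 78 + 1 = 79. For n = 78 = 3 · 26, we can put exactly 3 objects in every box, avoiding 4 in any single one — so 79 is tight.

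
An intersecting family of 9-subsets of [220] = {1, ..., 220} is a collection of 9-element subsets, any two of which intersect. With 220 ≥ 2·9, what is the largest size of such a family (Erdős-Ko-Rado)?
max |F| = C(219, 8) = 115308485402067

The Erdős-Ko-Rado theorem states: for n ≥ 2k, an intersecting family of k-subsets of an n-element set has size at most C(n − 1, k − 1), with equality for 'star' families {A ⊆ [n] : |A| = k, i ∈ A} (fix an element i). For n = 220, k = 9: C(219, 8) = 115308485402067.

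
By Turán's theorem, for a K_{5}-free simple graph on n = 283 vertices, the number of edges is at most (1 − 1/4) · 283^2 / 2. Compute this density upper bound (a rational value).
Turán density bound = (3/4) · 283^2/2 = 240267/8 ≈ 30033.375

Turán's theorem: ex(n, K_{r+1}) is achieved by the complete r-partite Turán graph T(n, r) with parts as balanced as possible, and is at most (1 − 1/r) · n^2/2. For r = 4, n = 283: the density bound is (3/4) · 80089/2 = 240267/8 ≈ 30033.375. The integer-valued extremum is e(T(283, 4)) = 30033, which is strictly less than the density bound 240267/8 since 4 ∤ 283 (the parts of T(283, 4) cannot all be equal).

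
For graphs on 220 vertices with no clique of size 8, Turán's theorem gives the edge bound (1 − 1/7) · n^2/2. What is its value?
Turán density bound = (6/7) · 220^2/2 = 145200/7 ≈ 20742.8571

Turán's theorem: ex(n, K_{r+1}) is achieved by the complete r-partite Turán graph T(n, r) with parts as balanced as possible, and is at most (1 − 1/r) · n^2/2. For r = 7, n = 220: the density bound is (6/7) · 48400/2 = 145200/7 ≈ 20742.8571. The integer-valued extremum is e(T(220, 7)) = 20742, which is strictly less than the density bound 145200/7 since 7 ∤ 220 (the parts of T(220, 7) cannot all be equal).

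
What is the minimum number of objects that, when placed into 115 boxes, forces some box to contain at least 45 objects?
n = (45 − 1)·115 + 1 = 5061

By the generalised pigeonhole principle, to guarantee some box contains ≥ r objects we need more than (r − 1) · k objects total. Threshold: n = (r − 1) · k + 1. With r = 45 and k = 115: n = 44 · 115 + 1 = 5060 + 1 = 5061. For n = 5060 = 44 · 115, we can put exactly 44 objects in every box, avoiding 45 in any single one — so 5061 is tight.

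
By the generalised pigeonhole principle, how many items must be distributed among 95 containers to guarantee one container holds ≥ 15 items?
n = (15 − 1)·95 + 1 = 1331

By the generalised pigeonhole principle, to guarantee some box contains ≥ r objects we need more than (r − 1) · k objects total. Threshold: n = (r − 1) · k + 1. With r = 15 and k = 95: n = 14 · 95 + 1 = 1330 + 1 = 1331. For n = 1330 = 14 · 95, we can put exactly 14 objects in every box, avoiding 15 in any single one — so 1331 is tight.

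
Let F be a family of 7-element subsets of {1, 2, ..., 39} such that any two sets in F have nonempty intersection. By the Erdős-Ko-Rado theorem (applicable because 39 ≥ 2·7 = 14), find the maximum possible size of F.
max |F| = C(38, 6) = 2760681

The Erdős-Ko-Rado theorem states: for n ≥ 2k, an intersecting family of k-subsets of an n-element set has size at most C(n − 1, k − 1), with equality for 'star' families {A ⊆ [n] : |A| = k, i ∈ A} (fix an element i). For n = 39, k = 7: C(38, 6) = 2760681.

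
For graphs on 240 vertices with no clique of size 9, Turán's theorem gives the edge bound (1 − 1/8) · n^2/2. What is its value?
Turán density bound = (7/8) · 240^2/2 = 25200

Turán's theorem: ex(n, K_{r+1}) is achieved by the complete r-partite Turán graph T(n, r) with parts as balanced as possible, and is at most (1 − 1/r) · n^2/2. For r = 8, n = 240: the density bound is (7/8) · 57600/2 = 25200. Since 8 ∣ 240, the Turán graph T(240, 8) has parts of equal size 30, and its edge count e(T(240, 8)) = 25200 attains the density bound exactly.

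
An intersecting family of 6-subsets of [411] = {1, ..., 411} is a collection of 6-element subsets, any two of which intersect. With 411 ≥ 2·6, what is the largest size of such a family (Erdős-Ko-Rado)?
max |F| = C(410, 5) = 94212065332

Erdős-Ko-Rado (1961): when n ≥ 2k, max |F| = C(n−1, k−1). The bound is attained by the star {A : i ∈ A} for any fixed i ∈ [n]. Here C(411−1, 6−1) = C(410, 5) = 94212065332.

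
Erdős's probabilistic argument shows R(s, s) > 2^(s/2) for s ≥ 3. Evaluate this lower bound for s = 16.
2^(16/2) = 256; so R(16, 16) > 256

Colour each edge of K_n uniformly at random with red/blue. The expected number of monochromatic K_16 is C(n, 16) · 2 · 2^(−C(16,2)). If C(n, 16) · 2^(1 − C(16,2)) < 1, then with positive probability no monochromatic K_16 exists, so R(16, 16) > n. The standard estimate C(n, 16) ≤ n^16/16! shows this inequality holds whenever n ≤ 2^(16/2) (since 16! · 2^(C(16,2) − 1) > 2^(16^2/2) ≥ n^16). Hence R(16, 16) > 2^(16/2) = 256.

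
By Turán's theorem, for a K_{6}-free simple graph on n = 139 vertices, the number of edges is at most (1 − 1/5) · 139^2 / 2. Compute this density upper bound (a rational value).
Turán density bound = (4/5) · 139^2/2 = 38642/5 ≈ 7728.4

Turán's theorem: ex(n, K_{r+1}) is achieved by the complete r-partite Turán graph T(n, r) with parts as balanced as possible, and is at most (1 − 1/r) · n^2/2. For r = 5, n = 139: the density bound is (4/5) · 19321/2 = 38642/5 ≈ 7728.4. The integer-valued extremum is e(T(139, 5)) = 7728, which is strictly less than the density bound 38642/5 since 5 ∤ 139 (the parts of T(139, 5) cannot all be equal).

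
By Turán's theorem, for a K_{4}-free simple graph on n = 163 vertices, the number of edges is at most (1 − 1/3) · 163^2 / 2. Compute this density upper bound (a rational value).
Turán density bound = (2/3) · 163^2/2 = 26569/3 ≈ 8856.3333

Turán's theorem: ex(n, K_{r+1}) is achieved by the complete r-partite Turán graph T(n, r) with parts as balanced as possible, and is at most (1 − 1/r) · n^2/2. For r = 3, n = 163: the density bound is (2/3) · 26569/2 = 26569/3 ≈ 8856.3333. The integer-valued extremum is e(T(163, 3)) = 8856, which is strictly less than the density bound 26569/3 since 3 ∤ 163 (the parts of T(163, 3) cannot all be equal).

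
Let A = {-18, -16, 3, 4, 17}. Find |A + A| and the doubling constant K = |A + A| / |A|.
K = |A + A| / |A| = 15/5 = 3

Enumerate A + A = {a + b : a, b ∈ A}. With |A| = 5, there are |A|^2 = 25 ordered sum pairs; collecting distinct values, A + A = {-36, -34, -32, -15, -14, -13, -12, -1, 1, 6, 7, 8, 20, 21, 34}, so |A + A| = 15. Thus K = 15/5 = 3. For comparison, the minimum possible |A + A| over all 5-element sets is 2·5 − 1 = 9 (so min K = 9/5), attained only by arithmetic progressions.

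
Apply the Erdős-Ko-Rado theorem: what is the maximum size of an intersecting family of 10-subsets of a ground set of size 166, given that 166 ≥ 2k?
max |F| = C(165, 9) = 200063149171380

Erdős-Ko-Rado (1961): when n ≥ 2k, max |F| = C(n−1, k−1). The bound is attained by the star {A : i ∈ A} for any fixed i ∈ [n]. Here C(166−1, 10−1) = C(165, 9) = 200063149171380.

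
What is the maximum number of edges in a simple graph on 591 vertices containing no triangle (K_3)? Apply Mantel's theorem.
ex(591, K_3) = ⌊591^2/4⌋ = 87320

Mantel (1907): a triangle-free graph on n vertices has at most ⌊n^2/4⌋ edges, with equality for the complete bipartite graph K_{⌊n/2⌋, ⌈n/2⌉}. For n = 591: ⌊591^2/4⌋ = ⌊349281/4⌋ = 87320. The extremal graph is K_{295, 296}, which has 295·296 = 87320 edges.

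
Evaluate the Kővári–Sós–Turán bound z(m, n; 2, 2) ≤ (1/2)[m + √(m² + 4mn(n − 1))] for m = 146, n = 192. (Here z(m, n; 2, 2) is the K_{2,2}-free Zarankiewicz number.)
z(146, 192; 2, 2) ≤ (1/2)[146 + √(146² + 4·146·192·191)] = (1/2)[146 + √21437764] = 2388.0467

Kővári–Sós–Turán: let r_1, ..., r_146 be the row sums and z = Σ r_i the total number of 1s. Each pair of columns can share at most one row with both entries 1 (else a 2×2 all-ones block appears), so Σ_i C(r_i, 2) ≤ C(192, 2) = 18336. By convexity Σ_i C(r_i, 2) ≥ 146·C(z/146, 2) = z(z − 146)/(2·146), giving z² − 146z − 146·192·191 ≤ 0 and hence z ≤ (1/2)[146 + √(21316 + 4·5354112)] = (1/2)[146 + √21437764] ≈ (1/2)(146 + 4630.0933) = 2388.0467.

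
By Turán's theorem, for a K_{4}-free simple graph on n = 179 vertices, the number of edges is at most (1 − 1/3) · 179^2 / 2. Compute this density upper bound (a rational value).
Turán density bound = (2/3) · 179^2/2 = 32041/3 ≈ 10680.3333

Turán's theorem: ex(n, K_{r+1}) is achieved by the complete r-partite Turán graph T(n, r) with parts as balanced as possible, and is at most (1 − 1/r) · n^2/2. For r = 3, n = 179: the density bound is (2/3) · 32041/2 = 32041/3 ≈ 10680.3333. The integer-valued extremum is e(T(179, 3)) = 10680, which is strictly less than the density bound 32041/3 since 3 ∤ 179 (the parts of T(179, 3) cannot all be equal).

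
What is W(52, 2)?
W(52, 2) = 52 + 1 = 53

A 2-term AP is any pair of integers, so a monochromatic 2-AP exists iff some colour is used at least twice. With 52 colours, the colouring i ↦ i on {1, ..., 52} uses each colour once, avoiding any monochromatic pair, so W(52, 2) > 52. For {1, ..., 53}, pigeonhole forces two integers of the same colour, which form a monochromatic 2-AP. Hence W(52, 2) = 53.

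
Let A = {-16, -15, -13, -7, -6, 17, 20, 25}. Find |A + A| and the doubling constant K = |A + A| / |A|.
K = |A + A| / |A| = 33/8

Enumerate A + A = {a + b : a, b ∈ A}. With |A| = 8, there are |A|^2 = 64 ordered sum pairs; collecting distinct values, A + A = {-32, -31, -30, -29, -28, -26, -23, -22, -21, -20, -19, -14, -13, -12, 1, 2, 4, 5, 7, 9, 10, 11, 12, 13, 14, 18, 19, 34, 37, 40, 42, 45, 50}, so |A + A| = 33. Thus K = 33/8. For comparison, the minimum possible |A + A| over all 8-element sets is 2·8 − 1 = 15 (so min K = 15/8), attained only by arithmetic progressions.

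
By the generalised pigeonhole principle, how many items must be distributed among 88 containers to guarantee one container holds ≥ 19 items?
n = (19 − 1)·88 + 1 = 1585

By the generalised pigeonhole principle, to guarantee some box contains ≥ r objects we need more than (r − 1) · k objects total. Threshold: n = (r − 1) · k + 1. With r = 19 and k = 88: n = 18 · 88 + 1 = 1584 + 1 = 1585. For n = 1584 = 18 · 88, we can put exactly 18 objects in every box, avoiding 19 in any single one — so 1585 is tight.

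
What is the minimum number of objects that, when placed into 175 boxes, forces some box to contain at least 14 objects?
n = (14 − 1)·175 + 1 = 2276

By the generalised pigeonhole principle, to guarantee some box contains ≥ r objects we need more than (r − 1) · k objects total. Threshold: n = (r − 1) · k + 1. With r = 14 and k = 175: n = 13 · 175 + 1 = 2275 + 1 = 2276. For n = 2275 = 13 · 175, we can put exactly 13 objects in every box, avoiding 14 in any single one — so 2276 is tight.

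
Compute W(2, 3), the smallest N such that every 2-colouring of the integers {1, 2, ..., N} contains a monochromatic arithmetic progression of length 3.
W(2, 3) = 9

Lower bound: the 2-colouring RRBBRRBB of {1, ..., 8} (R at positions {1, 2, 5, 6}, B at {3, 4, 7, 8}) contains no monochromatic 3-term AP, so W(2, 3) > 8. Upper bound: a case analysis on any 2-colouring of {1, ..., 9} forces such an AP. Hence W(2, 3) = 9.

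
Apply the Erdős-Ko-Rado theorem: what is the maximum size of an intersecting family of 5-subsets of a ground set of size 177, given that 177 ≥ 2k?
max |F| = C(176, 4) = 38630900

The Erdős-Ko-Rado theorem states: for n ≥ 2k, an intersecting family of k-subsets of an n-element set has size at most C(n − 1, k − 1), with equality for 'star' families {A ⊆ [n] : |A| = k, i ∈ A} (fix an element i). For n = 177, k = 5: C(176, 4) = 38630900.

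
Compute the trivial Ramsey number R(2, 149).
R(2, 149) = 149

R(2, k) = k for all k ≥ 2: in a 2-colouring of K_k, either some edge is red (a red K_2) or all edges are blue (a blue K_k). And K_{148} coloured all-blue has no blue K_149, so R(2, 149) > 148. Hence R(2, 149) = 149.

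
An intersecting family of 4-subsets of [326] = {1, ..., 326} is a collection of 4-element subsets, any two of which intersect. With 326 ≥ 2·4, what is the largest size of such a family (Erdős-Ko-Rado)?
max |F| = C(325, 3) = 5668650

Erdős-Ko-Rado (1961): when n ≥ 2k, max |F| = C(n−1, k−1). The bound is attained by the star {A : i ∈ A} for any fixed i ∈ [n]. Here C(326−1, 4−1) = C(325, 3) = 5668650.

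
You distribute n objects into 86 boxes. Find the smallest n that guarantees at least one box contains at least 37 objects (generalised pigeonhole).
n = (37 − 1)·86 + 1 = 3097

By the generalised pigeonhole principle, to guarantee some box contains ≥ r objects we need more than (r − 1) · k objects total. Threshold: n = (r − 1) · k + 1. With r = 37 and k = 86: n = 36 · 86 + 1 = 3096 + 1 = 3097. For n = 3096 = 36 · 86, we can put exactly 36 objects in every box, avoiding 37 in any single one — so 3097 is tight.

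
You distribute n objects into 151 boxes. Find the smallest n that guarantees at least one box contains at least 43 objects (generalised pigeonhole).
n = (43 − 1)·151 + 1 = 6343

By the generalised pigeonhole principle, to guarantee some box contains ≥ r objects we need more than (r − 1) · k objects total. Threshold: n = (r − 1) · k + 1. With r = 43 and k = 151: n = 42 · 151 + 1 = 6342 + 1 = 6343. For n = 6342 = 42 · 151, we can put exactly 42 objects in every box, avoiding 43 in any single one — so 6343 is tight.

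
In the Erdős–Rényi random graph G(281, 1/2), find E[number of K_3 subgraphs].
E[# K_3] = C(281, 3) · (1/2)^C(3, 2) = 3658620 / 2^3 = 914655/2 = 457327.5

For each 3-subset S of vertices (there are C(281, 3) = 3658620 such S), let X_S = 1 if S induces a K_3 (all C(3, 2) = 3 edges present). Then P(X_S = 1) = (1/2)^3 = 1/8. By linearity of expectation, E[# K_3] = C(281, 3) · (1/2)^3 = 3658620 / 8 = 914655/2 = 457327.5.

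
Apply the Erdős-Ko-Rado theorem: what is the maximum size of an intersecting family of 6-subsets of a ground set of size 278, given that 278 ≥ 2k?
max |F| = C(277, 5) = 13105497405

The Erdős-Ko-Rado theorem states: for n ≥ 2k, an intersecting family of k-subsets of an n-element set has size at most C(n − 1, k − 1), with equality for 'star' families {A ⊆ [n] : |A| = k, i ∈ A} (fix an element i). For n = 278, k = 6: C(277, 5) = 13105497405.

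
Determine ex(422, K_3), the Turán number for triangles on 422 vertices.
ex(422, K_3) = ⌊422^2/4⌋ = 44521

Mantel (1907): a triangle-free graph on n vertices has at most ⌊n^2/4⌋ edges, with equality for the complete bipartite graph K_{⌊n/2⌋, ⌈n/2⌉}. For n = 422: ⌊422^2/4⌋ = ⌊178084/4⌋ = 44521. The extremal graph is K_{211, 211}, which has 211·211 = 44521 edges.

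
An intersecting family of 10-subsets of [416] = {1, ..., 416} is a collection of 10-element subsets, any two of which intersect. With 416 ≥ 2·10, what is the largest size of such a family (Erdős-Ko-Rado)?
max |F| = C(415, 9) = 922011274194545755

The Erdős-Ko-Rado theorem states: for n ≥ 2k, an intersecting family of k-subsets of an n-element set has size at most C(n − 1, k − 1), with equality for 'star' families {A ⊆ [n] : |A| = k, i ∈ A} (fix an element i). For n = 416, k = 10: C(415, 9) = 922011274194545755.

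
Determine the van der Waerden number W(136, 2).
W(136, 2) = 136 + 1 = 137

A 2-term AP is any pair of integers, so a monochromatic 2-AP exists iff some colour is used at least twice. With 136 colours, the colouring i ↦ i on {1, ..., 136} uses each colour once, avoiding any monochromatic pair, so W(136, 2) > 136. For {1, ..., 137}, pigeonhole forces two integers of the same colour, which form a monochromatic 2-AP. Hence W(136, 2) = 137.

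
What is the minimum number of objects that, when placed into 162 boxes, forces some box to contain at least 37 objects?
n = (37 − 1)·162 + 1 = 5833

By the generalised pigeonhole principle, to guarantee some box contains ≥ r objects we need more than (r − 1) · k objects total. Threshold: n = (r − 1) · k + 1. With r = 37 and k = 162: n = 36 · 162 + 1 = 5832 + 1 = 5833. For n = 5832 = 36 · 162, we can put exactly 36 objects in every box, avoiding 37 in any single one — so 5833 is tight.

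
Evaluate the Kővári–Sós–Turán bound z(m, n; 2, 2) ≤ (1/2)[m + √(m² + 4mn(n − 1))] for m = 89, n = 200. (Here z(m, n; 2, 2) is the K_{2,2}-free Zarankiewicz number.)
z(89, 200; 2, 2) ≤ (1/2)[89 + √(89² + 4·89·200·199)] = (1/2)[89 + √14176721] = 1927.0993

Kővári–Sós–Turán: let r_1, ..., r_89 be the row sums and z = Σ r_i the total number of 1s. Each pair of columns can share at most one row with both entries 1 (else a 2×2 all-ones block appears), so Σ_i C(r_i, 2) ≤ C(200, 2) = 19900. By convexity Σ_i C(r_i, 2) ≥ 89·C(z/89, 2) = z(z − 89)/(2·89), giving z² − 89z − 89·200·199 ≤ 0 and hence z ≤ (1/2)[89 + √(7921 + 4·3542200)] = (1/2)[89 + √14176721] ≈ (1/2)(89 + 3765.1987) = 1927.0993.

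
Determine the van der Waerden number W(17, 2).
W(17, 2) = 17 + 1 = 18

A 2-term AP is any pair of integers, so a monochromatic 2-AP exists iff some colour is used at least twice. With 17 colours, the colouring i ↦ i on {1, ..., 17} uses each colour once, avoiding any monochromatic pair, so W(17, 2) > 17. For {1, ..., 18}, pigeonhole forces two integers of the same colour, which form a monochromatic 2-AP. Hence W(17, 2) = 18.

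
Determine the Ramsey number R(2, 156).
R(2, 156) = 156

R(2, k) = k for all k ≥ 2: in a 2-colouring of K_k, either some edge is red (a red K_2) or all edges are blue (a blue K_k). And K_{155} coloured all-blue has no blue K_156, so R(2, 156) > 155. Hence R(2, 156) = 156.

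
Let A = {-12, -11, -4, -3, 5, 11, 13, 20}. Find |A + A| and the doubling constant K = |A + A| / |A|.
K = |A + A| / |A| = 27/8

Enumerate A + A = {a + b : a, b ∈ A}. With |A| = 8, there are |A|^2 = 64 ordered sum pairs; collecting distinct values, A + A = {-24, -23, -22, -16, -15, -14, -8, -7, -6, -1, 0, 1, 2, 7, 8, 9, 10, 16, 17, 18, 22, 24, 25, 26, 31, 33, 40}, so |A + A| = 27. Thus K = 27/8. For comparison, the minimum possible |A + A| over all 8-element sets is 2·8 − 1 = 15 (so min K = 15/8), attained only by arithmetic progressions.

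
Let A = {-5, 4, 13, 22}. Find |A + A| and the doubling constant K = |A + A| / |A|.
K = |A + A| / |A| = 7/4

Enumerate A + A = {a + b : a, b ∈ A}. With |A| = 4, there are |A|^2 = 16 ordered sum pairs; collecting distinct values, A + A = {-10, -1, 8, 17, 26, 35, 44}, so |A + A| = 7. Thus K = 7/4. Here |A + A| = 2|A| − 1 = 7, the minimum possible — so K = 7/4 is minimal, which holds iff A is an arithmetic progression.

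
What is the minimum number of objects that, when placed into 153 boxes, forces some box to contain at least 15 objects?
n = (15 − 1)·153 + 1 = 2143

By the generalised pigeonhole principle, to guarantee some box contains ≥ r objects we need more than (r − 1) · k objects total. Threshold: n = (r − 1) · k + 1. With r = 15 and k = 153: n = 14 · 153 + 1 = 2142 + 1 = 2143. For n = 2142 = 14 · 153, we can put exactly 14 objects in every box, avoiding 15 in any single one — so 2143 is tight.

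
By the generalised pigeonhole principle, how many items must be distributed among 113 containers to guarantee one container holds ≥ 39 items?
n = (39 − 1)·113 + 1 = 4295

By the generalised pigeonhole principle, to guarantee some box contains ≥ r objects we need more than (r − 1) · k objects total. Threshold: n = (r − 1) · k + 1. With r = 39 and k = 113: n = 38 · 113 + 1 = 4294 + 1 = 4295. For n = 4294 = 38 · 113, we can put exactly 38 objects in every box, avoiding 39 in any single one — so 4295 is tight.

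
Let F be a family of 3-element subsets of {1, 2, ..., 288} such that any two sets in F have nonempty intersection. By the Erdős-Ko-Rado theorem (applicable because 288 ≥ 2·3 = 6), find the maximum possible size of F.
max |F| = C(287, 2) = 41041

The Erdős-Ko-Rado theorem states: for n ≥ 2k, an intersecting family of k-subsets of an n-element set has size at most C(n − 1, k − 1), with equality for 'star' families {A ⊆ [n] : |A| = k, i ∈ A} (fix an element i). For n = 288, k = 3: C(287, 2) = 41041.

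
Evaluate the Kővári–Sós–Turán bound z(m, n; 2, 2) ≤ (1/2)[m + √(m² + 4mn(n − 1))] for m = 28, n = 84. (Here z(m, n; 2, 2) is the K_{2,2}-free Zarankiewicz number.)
z(28, 84; 2, 2) ≤ (1/2)[28 + √(28² + 4·28·84·83)] = (1/2)[28 + √781648] = 456.0543

Kővári–Sós–Turán: let r_1, ..., r_28 be the row sums and z = Σ r_i the total number of 1s. Each pair of columns can share at most one row with both entries 1 (else a 2×2 all-ones block appears), so Σ_i C(r_i, 2) ≤ C(84, 2) = 3486. By convexity Σ_i C(r_i, 2) ≥ 28·C(z/28, 2) = z(z − 28)/(2·28), giving z² − 28z − 28·84·83 ≤ 0 and hence z ≤ (1/2)[28 + √(784 + 4·195216)] = (1/2)[28 + √781648] ≈ (1/2)(28 + 884.1086) = 456.0543.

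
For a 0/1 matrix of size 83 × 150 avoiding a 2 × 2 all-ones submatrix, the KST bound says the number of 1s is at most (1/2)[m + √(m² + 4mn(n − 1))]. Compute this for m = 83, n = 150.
z(83, 150; 2, 2) ≤ (1/2)[83 + √(83² + 4·83·150·149)] = (1/2)[83 + √7427089] = 1404.1343

Kővári–Sós–Turán: let r_1, ..., r_83 be the row sums and z = Σ r_i the total number of 1s. Each pair of columns can share at most one row with both entries 1 (else a 2×2 all-ones block appears), so Σ_i C(r_i, 2) ≤ C(150, 2) = 11175. By convexity Σ_i C(r_i, 2) ≥ 83·C(z/83, 2) = z(z − 83)/(2·83), giving z² − 83z − 83·150·149 ≤ 0 and hence z ≤ (1/2)[83 + √(6889 + 4·1855050)] = (1/2)[83 + √7427089] ≈ (1/2)(83 + 2725.2686) = 1404.1343.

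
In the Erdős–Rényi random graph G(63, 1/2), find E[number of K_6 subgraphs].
E[# K_6] = C(63, 6) · (1/2)^C(6, 2) = 67945521 / 2^15 ≈ 2073.532745

For each 6-subset S of vertices (there are C(63, 6) = 67945521 such S), let X_S = 1 if S induces a K_6 (all C(6, 2) = 15 edges present). Then P(X_S = 1) = (1/2)^15 = 1/32768. By linearity of expectation, E[# K_6] = C(63, 6) · (1/2)^15 = 67945521 / 32768 ≈ 2073.532745.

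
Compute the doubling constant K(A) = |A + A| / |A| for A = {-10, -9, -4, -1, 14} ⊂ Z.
K = |A + A| / |A| = 15/5 = 3

Enumerate A + A = {a + b : a, b ∈ A}. With |A| = 5, there are |A|^2 = 25 ordered sum pairs; collecting distinct values, A + A = {-20, -19, -18, -14, -13, -11, -10, -8, -5, -2, 4, 5, 10, 13, 28}, so |A + A| = 15. Thus K = 15/5 = 3. For comparison, the minimum possible |A + A| over all 5-element sets is 2·5 − 1 = 9 (so min K = 9/5), attained only by arithmetic progressions.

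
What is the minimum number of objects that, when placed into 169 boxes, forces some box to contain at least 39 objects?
n = (39 − 1)·169 + 1 = 6423

By the generalised pigeonhole principle, to guarantee some box contains ≥ r objects we need more than (r − 1) · k objects total. Threshold: n = (r − 1) · k + 1. With r = 39 and k = 169: n = 38 · 169 + 1 = 6422 + 1 = 6423. For n = 6422 = 38 · 169, we can put exactly 38 objects in every box, avoiding 39 in any single one — so 6423 is tight.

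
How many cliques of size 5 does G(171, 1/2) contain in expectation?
E[# K_5] = C(171, 5) · (1/2)^C(5, 2) = 1148619654 / 2^10 = 574309827/512 ≈ 1121698.880859

For each 5-subset S of vertices (there are C(171, 5) = 1148619654 such S), let X_S = 1 if S induces a K_5 (all C(5, 2) = 10 edges present). Then P(X_S = 1) = (1/2)^10 = 1/1024. By linearity of expectation, E[# K_5] = C(171, 5) · (1/2)^10 = 1148619654 / 1024 = 574309827/512 ≈ 1121698.880859.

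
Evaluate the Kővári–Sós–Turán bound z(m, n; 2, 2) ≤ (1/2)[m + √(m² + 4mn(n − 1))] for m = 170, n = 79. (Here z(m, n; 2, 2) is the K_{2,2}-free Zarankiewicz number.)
z(170, 79; 2, 2) ≤ (1/2)[170 + √(170² + 4·170·79·78)] = (1/2)[170 + √4219060] = 1112.0175

Kővári–Sós–Turán: let r_1, ..., r_170 be the row sums and z = Σ r_i the total number of 1s. Each pair of columns can share at most one row with both entries 1 (else a 2×2 all-ones block appears), so Σ_i C(r_i, 2) ≤ C(79, 2) = 3081. By convexity Σ_i C(r_i, 2) ≥ 170·C(z/170, 2) = z(z − 170)/(2·170), giving z² − 170z − 170·79·78 ≤ 0 and hence z ≤ (1/2)[170 + √(28900 + 4·1047540)] = (1/2)[170 + √4219060] ≈ (1/2)(170 + 2054.0351) = 1112.0175.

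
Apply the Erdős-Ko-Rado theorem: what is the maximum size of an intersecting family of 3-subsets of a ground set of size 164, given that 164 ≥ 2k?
max |F| = C(163, 2) = 13203

The Erdős-Ko-Rado theorem states: for n ≥ 2k, an intersecting family of k-subsets of an n-element set has size at most C(n − 1, k − 1), with equality for 'star' families {A ⊆ [n] : |A| = k, i ∈ A} (fix an element i). For n = 164, k = 3: C(163, 2) = 13203.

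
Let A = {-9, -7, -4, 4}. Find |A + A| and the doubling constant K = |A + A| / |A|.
K = |A + A| / |A| = 10/4 = 5/2

Enumerate A + A = {a + b : a, b ∈ A}. With |A| = 4, there are |A|^2 = 16 ordered sum pairs; collecting distinct values, A + A = {-18, -16, -14, -13, -11, -8, -5, -3, 0, 8}, so |A + A| = 10. Thus K = 10/4 = 5/2. For comparison, the minimum possible |A + A| over all 4-element sets is 2·4 − 1 = 7 (so min K = 7/4), attained only by arithmetic progressions.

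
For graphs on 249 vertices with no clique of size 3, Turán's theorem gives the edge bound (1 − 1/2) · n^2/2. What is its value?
Turán density bound = (1/2) · 249^2/2 = 62001/4 ≈ 15500.25

Turán's theorem: ex(n, K_{r+1}) is achieved by the complete r-partite Turán graph T(n, r) with parts as balanced as possible, and is at most (1 − 1/r) · n^2/2. For r = 2, n = 249: the density bound is (1/2) · 62001/2 = 62001/4 ≈ 15500.25. The integer-valued extremum is e(T(249, 2)) = 15500, which is strictly less than the density bound 62001/4 since 2 ∤ 249 (the parts of T(249, 2) cannot all be equal).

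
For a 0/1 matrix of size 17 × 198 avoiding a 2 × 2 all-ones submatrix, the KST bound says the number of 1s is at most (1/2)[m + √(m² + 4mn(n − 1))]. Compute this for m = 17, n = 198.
z(17, 198; 2, 2) ≤ (1/2)[17 + √(17² + 4·17·198·197)] = (1/2)[17 + √2652697] = 822.8551

Kővári–Sós–Turán: let r_1, ..., r_17 be the row sums and z = Σ r_i the total number of 1s. Each pair of columns can share at most one row with both entries 1 (else a 2×2 all-ones block appears), so Σ_i C(r_i, 2) ≤ C(198, 2) = 19503. By convexity Σ_i C(r_i, 2) ≥ 17·C(z/17, 2) = z(z − 17)/(2·17), giving z² − 17z − 17·198·197 ≤ 0 and hence z ≤ (1/2)[17 + √(289 + 4·663102)] = (1/2)[17 + √2652697] ≈ (1/2)(17 + 1628.7102) = 822.8551.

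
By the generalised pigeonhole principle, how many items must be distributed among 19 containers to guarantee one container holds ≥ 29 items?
n = (29 − 1)·19 + 1 = 533

By the generalised pigeonhole principle, to guarantee some box contains ≥ r objects we need more than (r − 1) · k objects total. Threshold: n = (r − 1) · k + 1. With r = 29 and k = 19: n = 28 · 19 + 1 = 532 + 1 = 533. For n = 532 = 28 · 19, we can put exactly 28 objects in every box, avoiding 29 in any single one — so 533 is tight.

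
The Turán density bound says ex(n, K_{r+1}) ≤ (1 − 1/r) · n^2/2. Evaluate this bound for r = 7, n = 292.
Turán density bound = (6/7) · 292^2/2 = 255792/7 ≈ 36541.7143

Turán's theorem: ex(n, K_{r+1}) is achieved by the complete r-partite Turán graph T(n, r) with parts as balanced as possible, and is at most (1 − 1/r) · n^2/2. For r = 7, n = 292: the density bound is (6/7) · 85264/2 = 255792/7 ≈ 36541.7143. The integer-valued extremum is e(T(292, 7)) = 36541, which is strictly less than the density bound 255792/7 since 7 ∤ 292 (the parts of T(292, 7) cannot all be equal).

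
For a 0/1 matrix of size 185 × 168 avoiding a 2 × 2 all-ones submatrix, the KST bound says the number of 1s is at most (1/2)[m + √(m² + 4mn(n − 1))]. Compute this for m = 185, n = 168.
z(185, 168; 2, 2) ≤ (1/2)[185 + √(185² + 4·185·168·167)] = (1/2)[185 + √20795665] = 2372.6132

Kővári–Sós–Turán: let r_1, ..., r_185 be the row sums and z = Σ r_i the total number of 1s. Each pair of columns can share at most one row with both entries 1 (else a 2×2 all-ones block appears), so Σ_i C(r_i, 2) ≤ C(168, 2) = 14028. By convexity Σ_i C(r_i, 2) ≥ 185·C(z/185, 2) = z(z − 185)/(2·185), giving z² − 185z − 185·168·167 ≤ 0 and hence z ≤ (1/2)[185 + √(34225 + 4·5190360)] = (1/2)[185 + √20795665] ≈ (1/2)(185 + 4560.2264) = 2372.6132.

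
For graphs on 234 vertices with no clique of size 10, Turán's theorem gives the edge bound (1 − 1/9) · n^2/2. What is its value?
Turán density bound = (8/9) · 234^2/2 = 24336

Turán's theorem: ex(n, K_{r+1}) is achieved by the complete r-partite Turán graph T(n, r) with parts as balanced as possible, and is at most (1 − 1/r) · n^2/2. For r = 9, n = 234: the density bound is (8/9) · 54756/2 = 24336. Since 9 ∣ 234, the Turán graph T(234, 9) has parts of equal size 26, and its edge count e(T(234, 9)) = 24336 attains the density bound exactly.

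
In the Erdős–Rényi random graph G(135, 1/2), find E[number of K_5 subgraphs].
E[# K_5] = C(135, 5) · (1/2)^C(5, 2) = 346700277 / 2^10 ≈ 338574.489258

For each 5-subset S of vertices (there are C(135, 5) = 346700277 such S), let X_S = 1 if S induces a K_5 (all C(5, 2) = 10 edges present). Then P(X_S = 1) = (1/2)^10 = 1/1024. By linearity of expectation, E[# K_5] = C(135, 5) · (1/2)^10 = 346700277 / 1024 ≈ 338574.489258.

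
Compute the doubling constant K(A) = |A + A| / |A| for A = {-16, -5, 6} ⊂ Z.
K = |A + A| / |A| = 5/3

Enumerate A + A = {a + b : a, b ∈ A}. With |A| = 3, there are |A|^2 = 9 ordered sum pairs; collecting distinct values, A + A = {-32, -21, -10, 1, 12}, so |A + A| = 5. Thus K = 5/3. Here |A + A| = 2|A| − 1 = 5, the minimum possible — so K = 5/3 is minimal, which holds iff A is an arithmetic progression.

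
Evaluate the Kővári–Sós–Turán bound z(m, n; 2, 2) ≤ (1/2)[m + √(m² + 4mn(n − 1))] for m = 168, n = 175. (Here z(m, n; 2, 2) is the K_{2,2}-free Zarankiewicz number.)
z(168, 175; 2, 2) ≤ (1/2)[168 + √(168² + 4·168·175·174)] = (1/2)[168 + √20490624] = 2347.3285

Kővári–Sós–Turán: let r_1, ..., r_168 be the row sums and z = Σ r_i the total number of 1s. Each pair of columns can share at most one row with both entries 1 (else a 2×2 all-ones block appears), so Σ_i C(r_i, 2) ≤ C(175, 2) = 15225. By convexity Σ_i C(r_i, 2) ≥ 168·C(z/168, 2) = z(z − 168)/(2·168), giving z² − 168z − 168·175·174 ≤ 0 and hence z ≤ (1/2)[168 + √(28224 + 4·5115600)] = (1/2)[168 + √20490624] ≈ (1/2)(168 + 4526.657) = 2347.3285.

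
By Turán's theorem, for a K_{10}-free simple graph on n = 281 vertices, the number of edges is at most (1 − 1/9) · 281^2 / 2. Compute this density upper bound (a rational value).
Turán density bound = (8/9) · 281^2/2 = 315844/9 ≈ 35093.7778

Turán's theorem: ex(n, K_{r+1}) is achieved by the complete r-partite Turán graph T(n, r) with parts as balanced as possible, and is at most (1 − 1/r) · n^2/2. For r = 9, n = 281: the density bound is (8/9) · 78961/2 = 315844/9 ≈ 35093.7778. The integer-valued extremum is e(T(281, 9)) = 35093, which is strictly less than the density bound 315844/9 since 9 ∤ 281 (the parts of T(281, 9) cannot all be equal).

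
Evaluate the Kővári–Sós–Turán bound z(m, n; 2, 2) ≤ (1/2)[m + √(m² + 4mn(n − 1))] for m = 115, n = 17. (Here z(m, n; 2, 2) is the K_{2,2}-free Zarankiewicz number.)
z(115, 17; 2, 2) ≤ (1/2)[115 + √(115² + 4·115·17·16)] = (1/2)[115 + √138345] = 243.4738

Kővári–Sós–Turán: let r_1, ..., r_115 be the row sums and z = Σ r_i the total number of 1s. Each pair of columns can share at most one row with both entries 1 (else a 2×2 all-ones block appears), so Σ_i C(r_i, 2) ≤ C(17, 2) = 136. By convexity Σ_i C(r_i, 2) ≥ 115·C(z/115, 2) = z(z − 115)/(2·115), giving z² − 115z − 115·17·16 ≤ 0 and hence z ≤ (1/2)[115 + √(13225 + 4·31280)] = (1/2)[115 + √138345] ≈ (1/2)(115 + 371.9476) = 243.4738.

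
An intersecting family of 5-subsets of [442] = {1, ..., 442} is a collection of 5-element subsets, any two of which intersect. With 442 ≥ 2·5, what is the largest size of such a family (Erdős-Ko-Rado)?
max |F| = C(441, 4) = 1554599970

The Erdős-Ko-Rado theorem states: for n ≥ 2k, an intersecting family of k-subsets of an n-element set has size at most C(n − 1, k − 1), with equality for 'star' families {A ⊆ [n] : |A| = k, i ∈ A} (fix an element i). For n = 442, k = 5: C(441, 4) = 1554599970.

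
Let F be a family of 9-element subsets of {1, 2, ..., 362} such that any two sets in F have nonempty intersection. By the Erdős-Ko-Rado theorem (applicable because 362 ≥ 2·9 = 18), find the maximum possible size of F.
max |F| = C(361, 8) = 6616319722852365

Erdős-Ko-Rado (1961): when n ≥ 2k, max |F| = C(n−1, k−1). The bound is attained by the star {A : i ∈ A} for any fixed i ∈ [n]. Here C(362−1, 9−1) = C(361, 8) = 6616319722852365.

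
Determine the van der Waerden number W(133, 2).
W(133, 2) = 133 + 1 = 134

A 2-term AP is any pair of integers, so a monochromatic 2-AP exists iff some colour is used at least twice. With 133 colours, the colouring i ↦ i on {1, ..., 133} uses each colour once, avoiding any monochromatic pair, so W(133, 2) > 133. For {1, ..., 134}, pigeonhole forces two integers of the same colour, which form a monochromatic 2-AP. Hence W(133, 2) = 134.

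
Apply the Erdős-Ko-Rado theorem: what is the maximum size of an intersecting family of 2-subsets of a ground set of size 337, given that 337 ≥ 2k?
max |F| = C(336, 1) = 336

The Erdős-Ko-Rado theorem states: for n ≥ 2k, an intersecting family of k-subsets of an n-element set has size at most C(n − 1, k − 1), with equality for 'star' families {A ⊆ [n] : |A| = k, i ∈ A} (fix an element i). For n = 337, k = 2: C(336, 1) = 336.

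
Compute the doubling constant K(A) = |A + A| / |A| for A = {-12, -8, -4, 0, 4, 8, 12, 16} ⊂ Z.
K = |A + A| / |A| = 15/8

Enumerate A + A = {a + b : a, b ∈ A}. With |A| = 8, there are |A|^2 = 64 ordered sum pairs; collecting distinct values, A + A = {-24, -20, -16, -12, -8, -4, 0, 4, 8, 12, 16, 20, 24, 28, 32}, so |A + A| = 15. Thus K = 15/8. Here |A + A| = 2|A| − 1 = 15, the minimum possible — so K = 15/8 is minimal, which holds iff A is an arithmetic progression.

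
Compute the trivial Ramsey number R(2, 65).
R(2, 65) = 65

R(2, k) = k for all k ≥ 2: in a 2-colouring of K_k, either some edge is red (a red K_2) or all edges are blue (a blue K_k). And K_{64} coloured all-blue has no blue K_65, so R(2, 65) > 64. Hence R(2, 65) = 65.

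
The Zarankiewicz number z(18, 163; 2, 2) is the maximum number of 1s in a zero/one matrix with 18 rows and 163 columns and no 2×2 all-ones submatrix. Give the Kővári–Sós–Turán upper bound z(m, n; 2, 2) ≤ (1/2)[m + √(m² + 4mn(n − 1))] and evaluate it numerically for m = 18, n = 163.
z(18, 163; 2, 2) ≤ (1/2)[18 + √(18² + 4·18·163·162)] = (1/2)[18 + √1901556] = 698.4846

Kővári–Sós–Turán: let r_1, ..., r_18 be the row sums and z = Σ r_i the total number of 1s. Each pair of columns can share at most one row with both entries 1 (else a 2×2 all-ones block appears), so Σ_i C(r_i, 2) ≤ C(163, 2) = 13203. By convexity Σ_i C(r_i, 2) ≥ 18·C(z/18, 2) = z(z − 18)/(2·18), giving z² − 18z − 18·163·162 ≤ 0 and hence z ≤ (1/2)[18 + √(324 + 4·475308)] = (1/2)[18 + √1901556] ≈ (1/2)(18 + 1378.9692) = 698.4846.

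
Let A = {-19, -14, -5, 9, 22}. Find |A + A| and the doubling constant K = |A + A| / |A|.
K = |A + A| / |A| = 14/5

Enumerate A + A = {a + b : a, b ∈ A}. With |A| = 5, there are |A|^2 = 25 ordered sum pairs; collecting distinct values, A + A = {-38, -33, -28, -24, -19, -10, -5, 3, 4, 8, 17, 18, 31, 44}, so |A + A| = 14. Thus K = 14/5. For comparison, the minimum possible |A + A| over all 5-element sets is 2·5 − 1 = 9 (so min K = 9/5), attained only by arithmetic progressions.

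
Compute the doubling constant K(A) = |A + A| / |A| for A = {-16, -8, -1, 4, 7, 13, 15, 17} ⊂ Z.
K = |A + A| / |A| = 32/8 = 4

Enumerate A + A = {a + b : a, b ∈ A}. With |A| = 8, there are |A|^2 = 64 ordered sum pairs; collecting distinct values, A + A = {-32, -24, -17, -16, -12, -9, -4, -3, -2, -1, 1, 3, 5, 6, 7, 8, 9, 11, 12, 14, 16, 17, 19, 20, 21, 22, 24, 26, 28, 30, 32, 34}, so |A + A| = 32. Thus K = 32/8 = 4. For comparison, the minimum possible |A + A| over all 8-element sets is 2·8 − 1 = 15 (so min K = 15/8), attained only by arithmetic progressions.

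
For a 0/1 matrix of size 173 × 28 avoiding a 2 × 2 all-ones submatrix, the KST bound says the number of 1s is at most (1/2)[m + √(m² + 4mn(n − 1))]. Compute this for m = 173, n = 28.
z(173, 28; 2, 2) ≤ (1/2)[173 + √(173² + 4·173·28·27)] = (1/2)[173 + √553081] = 458.3471

Kővári–Sós–Turán: let r_1, ..., r_173 be the row sums and z = Σ r_i the total number of 1s. Each pair of columns can share at most one row with both entries 1 (else a 2×2 all-ones block appears), so Σ_i C(r_i, 2) ≤ C(28, 2) = 378. By convexity Σ_i C(r_i, 2) ≥ 173·C(z/173, 2) = z(z − 173)/(2·173), giving z² − 173z − 173·28·27 ≤ 0 and hence z ≤ (1/2)[173 + √(29929 + 4·130788)] = (1/2)[173 + √553081] ≈ (1/2)(173 + 743.6942) = 458.3471.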